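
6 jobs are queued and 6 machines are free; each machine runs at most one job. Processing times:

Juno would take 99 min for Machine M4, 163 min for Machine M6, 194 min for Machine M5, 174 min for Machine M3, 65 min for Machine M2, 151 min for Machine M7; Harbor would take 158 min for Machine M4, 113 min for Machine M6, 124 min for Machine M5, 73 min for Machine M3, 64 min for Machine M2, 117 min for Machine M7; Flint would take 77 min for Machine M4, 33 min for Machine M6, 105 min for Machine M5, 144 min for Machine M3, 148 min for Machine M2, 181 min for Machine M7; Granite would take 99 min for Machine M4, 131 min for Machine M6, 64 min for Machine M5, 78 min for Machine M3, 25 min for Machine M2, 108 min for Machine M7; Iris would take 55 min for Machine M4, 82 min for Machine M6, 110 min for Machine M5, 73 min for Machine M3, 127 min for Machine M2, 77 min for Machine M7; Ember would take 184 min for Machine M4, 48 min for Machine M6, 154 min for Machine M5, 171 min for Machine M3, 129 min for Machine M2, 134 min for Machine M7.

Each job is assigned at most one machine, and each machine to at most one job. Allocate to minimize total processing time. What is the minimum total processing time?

Min total: 404 min

Optimal: Juno→Machine M2 (65 min), Harbor→Machine M3 (73 min), Flint→Machine M4 (77 min), Granite→Machine M5 (64 min), Iris→Machine M7 (77 min), Ember→Machine M6 (48 min) — total 65+73+77+64+77+48 = 404 min.
Column-greedy (each machine in turn goes to its cheapest remaining job) gives 424 min, worse by 20.
Next-best assignment: Juno→Machine M2, Harbor→Machine M3, Flint→Machine M6, Granite→Machine M5, Iris→Machine M4, Ember→Machine M7 = 424 min.
No other one-to-one assignment undercuts 404 min.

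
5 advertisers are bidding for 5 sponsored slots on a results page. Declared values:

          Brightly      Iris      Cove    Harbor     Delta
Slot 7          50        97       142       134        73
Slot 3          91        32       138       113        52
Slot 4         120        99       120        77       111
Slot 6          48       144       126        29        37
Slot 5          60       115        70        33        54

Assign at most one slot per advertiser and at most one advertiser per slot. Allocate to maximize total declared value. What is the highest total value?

Optimal: Brightly→Slot 4 ($120), Iris→Slot 6 ($144), Cove→Slot 3 ($138), Harbor→Slot 7 ($134), Delta→Slot 5 ($54) — total 120+144+138+134+54 = $590.
Max-entry greedy (repeatedly take the single best remaining cell) gives $573, worse by 17.

Maximum total: $590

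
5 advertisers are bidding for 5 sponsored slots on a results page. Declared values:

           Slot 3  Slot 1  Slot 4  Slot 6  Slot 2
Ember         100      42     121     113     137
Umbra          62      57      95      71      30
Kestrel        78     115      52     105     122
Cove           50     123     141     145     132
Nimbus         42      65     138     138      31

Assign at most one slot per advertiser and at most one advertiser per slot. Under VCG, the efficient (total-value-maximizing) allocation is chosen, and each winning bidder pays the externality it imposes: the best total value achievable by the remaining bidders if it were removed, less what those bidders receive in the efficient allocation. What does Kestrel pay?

Efficient allocation: Ember→Slot 2 ($137), Umbra→Slot 3 ($62), Kestrel→Slot 1 ($115), Cove→Slot 6 ($145), Nimbus→Slot 4 ($138); total welfare W = $597.
Kestrel receives Slot 1 at value $115, so the others get W − 115 = $482.
Without Kestrel: best allocation of the remaining 4 bidders over all 5 slots is Ember→Slot 2 ($137), Umbra→Slot 4 ($95), Cove→Slot 1 ($123), Nimbus→Slot 6 ($138), total $493.
VCG payment = (others' best without Kestrel) − (others' welfare with Kestrel) = 493 − 482 = $11.

Kestrel pays $11.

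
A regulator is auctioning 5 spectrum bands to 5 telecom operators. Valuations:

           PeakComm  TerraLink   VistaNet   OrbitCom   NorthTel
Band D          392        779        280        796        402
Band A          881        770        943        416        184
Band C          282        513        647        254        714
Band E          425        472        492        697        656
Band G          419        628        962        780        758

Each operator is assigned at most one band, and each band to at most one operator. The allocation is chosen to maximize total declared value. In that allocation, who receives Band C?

This is the linear assignment problem.
Optimal: PeakComm→Band A ($881M), TerraLink→Band D ($779M), VistaNet→Band G ($962M), OrbitCom→Band E ($697M), NorthTel→Band C ($714M) — total 881+779+962+697+714 = $4033M.
Max-entry greedy (repeatedly take the single best remaining cell) gives $3825M, worse by 208.
Next-best assignment: PeakComm→Band A, TerraLink→Band E, VistaNet→Band G, OrbitCom→Band D, NorthTel→Band C = $3825M.
Swapping TerraLink↔PeakComm (TerraLink→Band A $770M, PeakComm→Band D $392M) loses 498.
NorthTel's own top band is Band G ($758M), but forcing NorthTel→Band G and reassigning the rest optimally gives only $3762M — worse by 271.

NorthTel receives Band C.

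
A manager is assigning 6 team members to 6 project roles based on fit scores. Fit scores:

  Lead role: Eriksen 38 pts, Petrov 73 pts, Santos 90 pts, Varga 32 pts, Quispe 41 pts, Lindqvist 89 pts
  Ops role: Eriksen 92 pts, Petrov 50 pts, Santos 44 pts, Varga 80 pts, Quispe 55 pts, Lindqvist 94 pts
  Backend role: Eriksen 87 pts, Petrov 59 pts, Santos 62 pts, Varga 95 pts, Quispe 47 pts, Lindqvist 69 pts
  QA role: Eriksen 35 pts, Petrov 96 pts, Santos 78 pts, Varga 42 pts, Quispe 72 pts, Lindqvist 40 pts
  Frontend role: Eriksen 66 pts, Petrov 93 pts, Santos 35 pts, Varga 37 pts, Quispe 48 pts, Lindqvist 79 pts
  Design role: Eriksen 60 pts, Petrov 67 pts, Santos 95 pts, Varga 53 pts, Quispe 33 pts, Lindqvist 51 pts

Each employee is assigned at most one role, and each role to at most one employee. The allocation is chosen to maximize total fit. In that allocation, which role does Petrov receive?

This is a one-to-one assignment (maximum-weight bipartite matching).
Optimal: Eriksen→Ops role (92 pts), Petrov→Frontend role (93 pts), Santos→Design role (95 pts), Varga→Backend role (95 pts), Quispe→QA role (72 pts), Lindqvist→Lead role (89 pts) — total 92+93+95+95+72+89 = 536 pts.
Row-greedy (each employee in turn takes its best remaining role) gives 515 pts, worse by 21.
No other one-to-one assignment exceeds 536 pts.
Petrov's own top role is QA role (96 pts), but forcing Petrov→QA role and reassigning the rest optimally gives only 515 pts — worse by 21.

Petrov receives Frontend role.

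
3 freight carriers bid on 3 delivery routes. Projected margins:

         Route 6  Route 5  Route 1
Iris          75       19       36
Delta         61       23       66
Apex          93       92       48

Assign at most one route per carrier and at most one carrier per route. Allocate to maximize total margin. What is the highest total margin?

Max total: $233k

This is a one-to-one assignment (maximum-weight bipartite matching).
Optimal: Iris→Route 6 ($75k), Delta→Route 1 ($66k), Apex→Route 5 ($92k) — total 75+66+92 = $233k.
Column-greedy (each route in turn goes to its best remaining carrier) gives $152k, worse by 81.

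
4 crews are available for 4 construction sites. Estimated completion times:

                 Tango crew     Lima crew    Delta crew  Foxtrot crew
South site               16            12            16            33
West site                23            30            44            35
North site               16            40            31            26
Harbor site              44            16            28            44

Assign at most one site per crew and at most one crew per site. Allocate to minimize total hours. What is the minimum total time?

This is the linear assignment problem.
Optimal: Tango crew→West site (23 hours), Lima crew→Harbor site (16 hours), Delta crew→South site (16 hours), Foxtrot crew→North site (26 hours) — total 23+16+16+26 = 81 hours.
Row-greedy (each crew in turn takes its cheapest remaining site) gives 98 hours, worse by 17.
Swapping Delta crew↔Lima crew (Delta crew→Harbor site 28 hours, Lima crew→South site 12 hours) adds 8.

Min total: 81 hours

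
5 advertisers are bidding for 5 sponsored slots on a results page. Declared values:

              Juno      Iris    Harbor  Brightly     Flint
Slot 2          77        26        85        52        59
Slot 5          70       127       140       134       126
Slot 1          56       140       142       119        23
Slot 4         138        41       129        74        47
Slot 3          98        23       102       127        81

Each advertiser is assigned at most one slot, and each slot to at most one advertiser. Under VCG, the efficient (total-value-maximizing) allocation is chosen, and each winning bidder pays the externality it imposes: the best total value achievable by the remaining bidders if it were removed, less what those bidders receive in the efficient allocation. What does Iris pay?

Efficient allocation: Juno→Slot 4 ($138), Iris→Slot 1 ($140), Harbor→Slot 2 ($85), Brightly→Slot 3 ($127), Flint→Slot 5 ($126); total welfare W = $616.
Iris receives Slot 1 at value $140, so the others get W − 140 = $476.
Without Iris: best allocation of the remaining 4 bidders over all 5 slots is Juno→Slot 4 ($138), Harbor→Slot 1 ($142), Brightly→Slot 3 ($127), Flint→Slot 5 ($126), total $533.
VCG payment = (others' best without Iris) − (others' welfare with Iris) = 533 − 476 = $57.

Iris pays $57.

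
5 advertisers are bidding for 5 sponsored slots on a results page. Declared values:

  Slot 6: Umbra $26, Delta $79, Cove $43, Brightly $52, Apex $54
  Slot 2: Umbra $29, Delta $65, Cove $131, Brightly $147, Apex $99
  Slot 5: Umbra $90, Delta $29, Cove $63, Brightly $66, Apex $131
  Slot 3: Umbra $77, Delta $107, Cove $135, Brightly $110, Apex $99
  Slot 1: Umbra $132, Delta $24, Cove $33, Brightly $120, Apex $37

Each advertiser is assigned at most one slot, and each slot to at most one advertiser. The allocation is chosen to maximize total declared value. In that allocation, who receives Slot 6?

Optimal: Umbra→Slot 1 ($132), Delta→Slot 6 ($79), Cove→Slot 3 ($135), Brightly→Slot 2 ($147), Apex→Slot 5 ($131) — total 132+79+135+147+131 = $624.
Row-greedy (each advertiser in turn takes its best remaining slot) gives $490, worse by 134.
Every other assignment is strictly worse.
Delta's own top slot is Slot 3 ($107), but forcing Delta→Slot 3 and reassigning the rest optimally gives only $560 — worse by 64.

Delta receives Slot 6.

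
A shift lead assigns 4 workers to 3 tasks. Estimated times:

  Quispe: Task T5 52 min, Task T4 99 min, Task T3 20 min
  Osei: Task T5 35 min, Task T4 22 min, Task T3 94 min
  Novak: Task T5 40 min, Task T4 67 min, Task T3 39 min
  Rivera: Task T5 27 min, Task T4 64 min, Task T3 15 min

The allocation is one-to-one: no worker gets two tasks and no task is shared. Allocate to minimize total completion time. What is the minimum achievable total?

Optimal: Rivera→Task T5 (27 min), Osei→Task T4 (22 min), Quispe→Task T3 (20 min) — total 27+22+20 = 69 min.
Row-greedy (each worker in turn takes its cheapest remaining task) gives 82 min, worse by 13.
Checked against all permutations: 69 min is optimal.

Minimum total: 69 min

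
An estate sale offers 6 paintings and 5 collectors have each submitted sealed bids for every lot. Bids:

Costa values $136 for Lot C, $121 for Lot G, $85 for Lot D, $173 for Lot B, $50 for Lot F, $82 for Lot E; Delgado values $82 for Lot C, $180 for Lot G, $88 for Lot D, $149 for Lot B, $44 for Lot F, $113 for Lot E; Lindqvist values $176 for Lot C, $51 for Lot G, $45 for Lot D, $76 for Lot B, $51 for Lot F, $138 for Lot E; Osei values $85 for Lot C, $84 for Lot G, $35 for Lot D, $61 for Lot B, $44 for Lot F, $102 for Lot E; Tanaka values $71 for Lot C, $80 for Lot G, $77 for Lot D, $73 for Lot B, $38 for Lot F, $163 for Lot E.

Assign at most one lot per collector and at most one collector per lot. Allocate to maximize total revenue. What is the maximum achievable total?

Optimal: Costa→Lot B ($173), Delgado→Lot G ($180), Lindqvist→Lot C ($176), Osei→Lot F ($44), Tanaka→Lot E ($163) — total 173+180+176+44+163 = $736.
Column-greedy (each lot in turn goes to its best remaining collector) gives $558, worse by 178.
Next-best assignment: Costa→Lot B, Delgado→Lot G, Lindqvist→Lot C, Osei→Lot D, Tanaka→Lot E = $727.
Every other assignment is strictly worse.

Max total: $736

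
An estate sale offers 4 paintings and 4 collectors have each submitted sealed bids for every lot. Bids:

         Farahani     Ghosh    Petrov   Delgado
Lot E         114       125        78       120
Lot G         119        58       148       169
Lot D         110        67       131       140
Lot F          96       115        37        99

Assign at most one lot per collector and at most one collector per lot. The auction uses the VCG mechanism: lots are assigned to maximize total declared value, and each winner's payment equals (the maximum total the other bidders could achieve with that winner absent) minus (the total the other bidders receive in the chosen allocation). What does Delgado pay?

Efficient allocation: Farahani→Lot E ($114), Ghosh→Lot F ($115), Petrov→Lot D ($131), Delgado→Lot G ($169); total welfare W = $529.
Delgado receives Lot G at value $169, so the others get W − 169 = $360.
Without Delgado: best allocation of the remaining 3 bidders over all 4 lots is Farahani→Lot D ($110), Ghosh→Lot E ($125), Petrov→Lot G ($148), total $383.
VCG payment = (others' best without Delgado) − (others' welfare with Delgado) = 383 − 360 = $23.

Delgado pays $23.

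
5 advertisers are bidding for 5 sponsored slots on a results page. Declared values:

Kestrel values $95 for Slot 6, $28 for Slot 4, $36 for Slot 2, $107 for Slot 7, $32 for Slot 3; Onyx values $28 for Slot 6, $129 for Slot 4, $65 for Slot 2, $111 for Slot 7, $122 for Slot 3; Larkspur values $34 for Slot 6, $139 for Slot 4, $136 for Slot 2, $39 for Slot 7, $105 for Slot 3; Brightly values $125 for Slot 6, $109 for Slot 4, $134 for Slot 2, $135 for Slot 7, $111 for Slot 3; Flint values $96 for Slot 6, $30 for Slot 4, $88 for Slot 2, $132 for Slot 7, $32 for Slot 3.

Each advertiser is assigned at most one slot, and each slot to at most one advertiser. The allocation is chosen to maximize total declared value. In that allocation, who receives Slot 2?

Optimal: Kestrel→Slot 6 ($95), Onyx→Slot 3 ($122), Larkspur→Slot 4 ($139), Brightly→Slot 2 ($134), Flint→Slot 7 ($132) — total 95+122+139+134+132 = $622.
Max-entry greedy (repeatedly take the single best remaining cell) gives $528, worse by 94.
Brightly's own top slot is Slot 7 ($135), but forcing Brightly→Slot 7 and reassigning the rest optimally gives only $579 — worse by 43.

Brightly receives Slot 2.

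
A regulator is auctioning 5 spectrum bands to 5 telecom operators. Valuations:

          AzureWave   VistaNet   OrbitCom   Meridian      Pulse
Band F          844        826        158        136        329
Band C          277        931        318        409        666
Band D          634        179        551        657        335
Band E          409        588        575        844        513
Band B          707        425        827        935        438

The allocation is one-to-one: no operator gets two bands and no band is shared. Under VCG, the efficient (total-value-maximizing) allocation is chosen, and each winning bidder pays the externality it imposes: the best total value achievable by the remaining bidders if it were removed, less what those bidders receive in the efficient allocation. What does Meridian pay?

Efficient allocation: AzureWave→Band D ($634M), VistaNet→Band F ($826M), OrbitCom→Band B ($827M), Meridian→Band E ($844M), Pulse→Band C ($666M); total welfare W = $3797M.
Meridian receives Band E at value $844M, so the others get W − 844 = $2953M.
Without Meridian: best allocation of the remaining 4 bidders over all 5 bands is AzureWave→Band F ($844M), VistaNet→Band C ($931M), OrbitCom→Band B ($827M), Pulse→Band E ($513M), total $3115M.
VCG payment = (others' best without Meridian) − (others' welfare with Meridian) = 3115 − 2953 = $162M.

Meridian pays $162M.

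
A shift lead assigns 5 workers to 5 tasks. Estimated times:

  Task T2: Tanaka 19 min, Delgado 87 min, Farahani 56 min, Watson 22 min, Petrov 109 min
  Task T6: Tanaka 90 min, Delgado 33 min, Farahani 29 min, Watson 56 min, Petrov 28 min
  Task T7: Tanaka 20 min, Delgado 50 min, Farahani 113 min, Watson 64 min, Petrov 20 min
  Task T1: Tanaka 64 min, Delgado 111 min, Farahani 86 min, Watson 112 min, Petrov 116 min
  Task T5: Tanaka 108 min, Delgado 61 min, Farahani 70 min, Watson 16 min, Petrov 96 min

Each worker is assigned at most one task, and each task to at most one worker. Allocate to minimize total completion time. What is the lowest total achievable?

Optimal: Tanaka→Task T2 (19 min), Delgado→Task T6 (33 min), Farahani→Task T1 (86 min), Watson→Task T5 (16 min), Petrov→Task T7 (20 min) — total 19+33+86+16+20 = 174 min.
Min-entry greedy (repeatedly take the single cheapest remaining cell) gives 195 min, worse by 21.
Next-best assignment: Tanaka→Task T1, Delgado→Task T6, Farahani→Task T2, Watson→Task T5, Petrov→Task T7 = 189 min.

Min total: 174 min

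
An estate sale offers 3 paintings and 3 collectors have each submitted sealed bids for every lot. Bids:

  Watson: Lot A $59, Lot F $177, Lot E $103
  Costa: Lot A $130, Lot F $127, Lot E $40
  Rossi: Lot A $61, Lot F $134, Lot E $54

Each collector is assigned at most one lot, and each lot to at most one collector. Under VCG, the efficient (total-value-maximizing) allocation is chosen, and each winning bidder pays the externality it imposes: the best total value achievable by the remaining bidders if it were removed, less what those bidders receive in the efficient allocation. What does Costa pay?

Efficient allocation: Watson→Lot E ($103), Costa→Lot A ($130), Rossi→Lot F ($134); total welfare W = $367.
Costa receives Lot A at value $130, so the others get W − 130 = $237.
Without Costa: best allocation of the remaining 2 bidders over all 3 lots is Watson→Lot F ($177), Rossi→Lot A ($61), total $238.
VCG payment = (others' best without Costa) − (others' welfare with Costa) = 238 − 237 = $1.

Costa pays $1.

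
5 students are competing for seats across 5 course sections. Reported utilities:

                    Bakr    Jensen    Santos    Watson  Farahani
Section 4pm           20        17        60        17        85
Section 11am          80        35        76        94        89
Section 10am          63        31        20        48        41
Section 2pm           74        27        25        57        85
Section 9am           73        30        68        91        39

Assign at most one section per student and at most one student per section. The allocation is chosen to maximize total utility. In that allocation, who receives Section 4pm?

Optimal: Bakr→Section 2pm (74 points), Jensen→Section 10am (31 points), Santos→Section 11am (76 points), Watson→Section 9am (91 points), Farahani→Section 4pm (85 points) — total 74+31+76+91+85 = 357 points.
Max-entry greedy (repeatedly take the single best remaining cell) gives 352 points, worse by 5.
Farahani's own top section is Section 11am (89 points), but forcing Farahani→Section 11am and reassigning the rest optimally gives only 345 points — worse by 12.

Farahani receives Section 4pm.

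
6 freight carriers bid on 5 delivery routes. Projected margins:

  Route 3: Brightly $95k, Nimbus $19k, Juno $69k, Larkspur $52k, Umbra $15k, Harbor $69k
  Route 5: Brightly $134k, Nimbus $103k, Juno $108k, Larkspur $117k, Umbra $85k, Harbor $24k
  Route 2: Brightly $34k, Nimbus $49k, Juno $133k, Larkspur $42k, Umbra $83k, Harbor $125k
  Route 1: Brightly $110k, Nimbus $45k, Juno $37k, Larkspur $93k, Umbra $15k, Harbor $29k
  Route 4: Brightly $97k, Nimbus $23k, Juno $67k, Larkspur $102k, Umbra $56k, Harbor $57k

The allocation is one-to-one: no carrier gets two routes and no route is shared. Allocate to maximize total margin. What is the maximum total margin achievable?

Maximum total: $517k

Treat this as an assignment problem: match each carrier to one route.
Optimal: Harbor→Route 3 ($69k), Nimbus→Route 5 ($103k), Juno→Route 2 ($133k), Brightly→Route 1 ($110k), Larkspur→Route 4 ($102k) — total 69+103+133+110+102 = $517k.
Max-entry greedy (repeatedly take the single best remaining cell) gives $483k, worse by 34.
Every other assignment is strictly worse.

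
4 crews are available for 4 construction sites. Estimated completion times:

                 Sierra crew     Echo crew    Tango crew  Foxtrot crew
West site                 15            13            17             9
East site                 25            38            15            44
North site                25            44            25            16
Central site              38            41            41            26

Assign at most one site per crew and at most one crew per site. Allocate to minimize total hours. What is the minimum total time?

Min total: 79 hours

Optimal: Sierra crew→North site (25 hours), Echo crew→West site (13 hours), Tango crew→East site (15 hours), Foxtrot crew→Central site (26 hours) — total 25+13+15+26 = 79 hours.
Row-greedy (each crew in turn takes its cheapest remaining site) gives 104 hours, worse by 25.
Checked against all permutations: 79 hours is optimal.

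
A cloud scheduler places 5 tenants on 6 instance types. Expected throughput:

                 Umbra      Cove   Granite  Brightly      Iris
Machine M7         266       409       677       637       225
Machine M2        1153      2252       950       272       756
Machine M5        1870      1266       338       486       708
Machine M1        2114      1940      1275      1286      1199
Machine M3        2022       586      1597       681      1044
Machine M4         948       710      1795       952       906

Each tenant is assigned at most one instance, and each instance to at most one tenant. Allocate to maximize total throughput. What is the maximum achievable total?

This is a one-to-one assignment (maximum-weight bipartite matching).
Optimal: Umbra→Machine M5 (1870 ops/s), Cove→Machine M2 (2252 ops/s), Granite→Machine M4 (1795 ops/s), Brightly→Machine M1 (1286 ops/s), Iris→Machine M3 (1044 ops/s) — total 1870+2252+1795+1286+1044 = 8247 ops/s.
Column-greedy (each instance in turn goes to its best remaining tenant) gives 7129 ops/s, worse by 1118.
Next-best assignment: Umbra→Machine M3, Cove→Machine M2, Granite→Machine M4, Brightly→Machine M1, Iris→Machine M5 = 8063 ops/s.
Swapping Umbra↔Cove (Umbra→Machine M2 1153 ops/s, Cove→Machine M5 1266 ops/s) loses 1703.

Maximum total: 8247 ops/s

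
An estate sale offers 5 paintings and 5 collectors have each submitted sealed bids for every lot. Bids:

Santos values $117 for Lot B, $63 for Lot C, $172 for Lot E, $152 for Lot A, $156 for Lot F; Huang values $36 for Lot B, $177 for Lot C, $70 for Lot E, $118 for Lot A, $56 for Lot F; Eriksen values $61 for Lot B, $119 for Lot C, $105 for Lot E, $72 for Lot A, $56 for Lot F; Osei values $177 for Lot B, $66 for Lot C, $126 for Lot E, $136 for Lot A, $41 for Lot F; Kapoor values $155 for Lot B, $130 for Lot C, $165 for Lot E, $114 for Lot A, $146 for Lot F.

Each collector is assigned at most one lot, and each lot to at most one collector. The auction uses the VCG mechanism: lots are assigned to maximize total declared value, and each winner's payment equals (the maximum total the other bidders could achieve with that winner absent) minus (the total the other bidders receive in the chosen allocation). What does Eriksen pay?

Efficient allocation: Santos→Lot A ($152), Huang→Lot C ($177), Eriksen→Lot E ($105), Osei→Lot B ($177), Kapoor→Lot F ($146); total welfare W = $757.
Eriksen receives Lot E at value $105, so the others get W − 105 = $652.
Without Eriksen: best allocation of the remaining 4 bidders over all 5 lots is Santos→Lot F ($156), Huang→Lot C ($177), Osei→Lot B ($177), Kapoor→Lot E ($165), total $675.
VCG payment = (others' best without Eriksen) − (others' welfare with Eriksen) = 675 − 652 = $23.

Eriksen pays $23.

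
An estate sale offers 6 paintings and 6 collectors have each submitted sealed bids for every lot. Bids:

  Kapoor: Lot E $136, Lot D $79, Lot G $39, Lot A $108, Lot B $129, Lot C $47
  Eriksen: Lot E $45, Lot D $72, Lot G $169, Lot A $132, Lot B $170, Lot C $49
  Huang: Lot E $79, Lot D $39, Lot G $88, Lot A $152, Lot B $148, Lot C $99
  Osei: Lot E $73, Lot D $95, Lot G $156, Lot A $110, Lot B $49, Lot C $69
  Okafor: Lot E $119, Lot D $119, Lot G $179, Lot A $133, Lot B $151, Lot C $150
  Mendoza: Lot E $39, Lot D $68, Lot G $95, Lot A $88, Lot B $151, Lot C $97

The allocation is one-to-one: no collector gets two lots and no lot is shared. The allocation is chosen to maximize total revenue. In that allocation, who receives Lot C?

Optimal: Kapoor→Lot E ($136), Eriksen→Lot G ($169), Huang→Lot A ($152), Osei→Lot D ($95), Okafor→Lot C ($150), Mendoza→Lot B ($151) — total 136+169+152+95+150+151 = $853.
Column-greedy (each lot in turn goes to its best remaining collector) gives $796, worse by 57.
Next-best assignment: Kapoor→Lot E, Eriksen→Lot B, Huang→Lot A, Osei→Lot G, Okafor→Lot C, Mendoza→Lot D = $832.
Checked against all permutations: $853 is optimal.
Okafor's own top lot is Lot G ($179), but forcing Okafor→Lot G and reassigning the rest optimally gives only $829 — worse by 24.

Okafor receives Lot C.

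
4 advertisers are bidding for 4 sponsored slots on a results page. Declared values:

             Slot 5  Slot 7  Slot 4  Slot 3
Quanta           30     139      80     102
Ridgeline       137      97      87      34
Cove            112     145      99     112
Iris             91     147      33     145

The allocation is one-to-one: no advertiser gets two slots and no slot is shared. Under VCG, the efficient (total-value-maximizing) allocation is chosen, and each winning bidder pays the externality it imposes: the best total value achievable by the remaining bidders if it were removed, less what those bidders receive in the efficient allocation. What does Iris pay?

Iris pays $13.

Efficient allocation: Quanta→Slot 7 ($139), Ridgeline→Slot 5 ($137), Cove→Slot 4 ($99), Iris→Slot 3 ($145); total welfare W = $520.
Iris receives Slot 3 at value $145, so the others get W − 145 = $375.
Without Iris: best allocation of the remaining 3 bidders over all 4 slots is Quanta→Slot 7 ($139), Ridgeline→Slot 5 ($137), Cove→Slot 3 ($112), total $388.
VCG payment = (others' best without Iris) − (others' welfare with Iris) = 388 − 375 = $13.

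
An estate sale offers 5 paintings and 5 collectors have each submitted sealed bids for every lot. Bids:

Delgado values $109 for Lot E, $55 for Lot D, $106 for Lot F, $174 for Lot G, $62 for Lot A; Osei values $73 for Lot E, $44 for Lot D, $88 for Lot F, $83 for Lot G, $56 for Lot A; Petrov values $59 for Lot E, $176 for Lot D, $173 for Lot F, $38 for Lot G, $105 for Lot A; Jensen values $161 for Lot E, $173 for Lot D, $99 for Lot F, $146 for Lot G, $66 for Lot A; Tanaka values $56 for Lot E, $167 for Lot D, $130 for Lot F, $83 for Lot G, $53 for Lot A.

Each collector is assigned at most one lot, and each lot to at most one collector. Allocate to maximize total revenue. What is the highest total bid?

Optimal: Delgado→Lot G ($174), Osei→Lot A ($56), Petrov→Lot F ($173), Jensen→Lot E ($161), Tanaka→Lot D ($167) — total 174+56+173+161+167 = $731.
Max-entry greedy (repeatedly take the single best remaining cell) gives $697, worse by 34.
No other one-to-one assignment exceeds $731.

Maximum total: $731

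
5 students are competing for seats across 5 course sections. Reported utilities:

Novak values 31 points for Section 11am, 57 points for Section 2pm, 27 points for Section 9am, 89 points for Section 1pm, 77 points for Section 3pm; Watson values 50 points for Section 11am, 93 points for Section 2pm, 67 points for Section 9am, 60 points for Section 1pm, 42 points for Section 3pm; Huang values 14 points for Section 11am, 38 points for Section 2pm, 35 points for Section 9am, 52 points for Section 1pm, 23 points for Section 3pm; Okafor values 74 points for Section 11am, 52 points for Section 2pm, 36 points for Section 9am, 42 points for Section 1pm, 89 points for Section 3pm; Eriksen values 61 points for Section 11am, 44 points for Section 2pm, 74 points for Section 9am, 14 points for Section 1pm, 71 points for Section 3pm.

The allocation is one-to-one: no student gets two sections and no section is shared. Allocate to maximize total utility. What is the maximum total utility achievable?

Maximum total: 370 points

Optimal: Novak→Section 3pm (77 points), Watson→Section 2pm (93 points), Huang→Section 1pm (52 points), Okafor→Section 11am (74 points), Eriksen→Section 9am (74 points) — total 77+93+52+74+74 = 370 points.
Column-greedy (each section in turn goes to its best remaining student) gives 353 points, worse by 17.
No other one-to-one assignment exceeds 370 points.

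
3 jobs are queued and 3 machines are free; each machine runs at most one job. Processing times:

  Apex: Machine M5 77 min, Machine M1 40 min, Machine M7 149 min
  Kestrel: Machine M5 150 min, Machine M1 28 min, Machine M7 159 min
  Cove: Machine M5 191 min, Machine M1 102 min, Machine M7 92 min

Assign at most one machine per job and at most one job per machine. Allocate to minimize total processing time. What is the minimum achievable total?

Minimum total: 197 min

This is a one-to-one assignment (minimum-cost bipartite matching).
Optimal: Apex→Machine M5 (77 min), Kestrel→Machine M1 (28 min), Cove→Machine M7 (92 min) — total 77+28+92 = 197 min.
Row-greedy (each job in turn takes its cheapest remaining machine) gives 282 min, worse by 85.
Next-best assignment: Apex→Machine M1, Kestrel→Machine M5, Cove→Machine M7 = 282 min.
Checked against all permutations: 197 min is optimal.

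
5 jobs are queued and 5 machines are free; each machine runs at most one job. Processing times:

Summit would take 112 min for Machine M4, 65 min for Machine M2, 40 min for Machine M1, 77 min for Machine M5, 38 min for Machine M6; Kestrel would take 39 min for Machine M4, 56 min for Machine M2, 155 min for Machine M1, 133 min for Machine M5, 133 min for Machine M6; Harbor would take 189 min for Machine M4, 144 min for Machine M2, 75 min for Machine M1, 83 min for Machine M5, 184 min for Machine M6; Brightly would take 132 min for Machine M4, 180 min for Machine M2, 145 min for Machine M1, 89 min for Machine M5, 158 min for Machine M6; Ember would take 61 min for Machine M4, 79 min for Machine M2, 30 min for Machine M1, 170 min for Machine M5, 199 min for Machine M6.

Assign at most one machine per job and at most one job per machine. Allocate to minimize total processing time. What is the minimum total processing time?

This is a one-to-one assignment (minimum-cost bipartite matching).
Optimal: Summit→Machine M6 (38 min), Kestrel→Machine M2 (56 min), Harbor→Machine M1 (75 min), Brightly→Machine M5 (89 min), Ember→Machine M4 (61 min) — total 38+56+75+89+61 = 319 min.
Column-greedy (each machine in turn goes to its cheapest remaining job) gives 375 min, worse by 56.
Next-best assignment: Summit→Machine M6, Kestrel→Machine M4, Harbor→Machine M1, Brightly→Machine M5, Ember→Machine M2 = 320 min.
Swapping Harbor↔Brightly (Harbor→Machine M5 83 min, Brightly→Machine M1 145 min) adds 64.

Min total: 319 min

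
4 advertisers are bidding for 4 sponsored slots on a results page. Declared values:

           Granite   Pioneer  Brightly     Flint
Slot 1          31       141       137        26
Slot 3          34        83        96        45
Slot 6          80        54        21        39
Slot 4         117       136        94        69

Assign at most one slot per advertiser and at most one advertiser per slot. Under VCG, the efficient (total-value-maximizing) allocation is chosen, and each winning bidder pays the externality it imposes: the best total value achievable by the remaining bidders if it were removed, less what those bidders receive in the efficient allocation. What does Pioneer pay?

Pioneer pays $37.

Efficient allocation: Granite→Slot 6 ($80), Pioneer→Slot 4 ($136), Brightly→Slot 1 ($137), Flint→Slot 3 ($45); total welfare W = $398.
Pioneer receives Slot 4 at value $136, so the others get W − 136 = $262.
Without Pioneer: best allocation of the remaining 3 bidders over all 4 slots is Granite→Slot 4 ($117), Brightly→Slot 1 ($137), Flint→Slot 3 ($45), total $299.
VCG payment = (others' best without Pioneer) − (others' welfare with Pioneer) = 299 − 262 = $37.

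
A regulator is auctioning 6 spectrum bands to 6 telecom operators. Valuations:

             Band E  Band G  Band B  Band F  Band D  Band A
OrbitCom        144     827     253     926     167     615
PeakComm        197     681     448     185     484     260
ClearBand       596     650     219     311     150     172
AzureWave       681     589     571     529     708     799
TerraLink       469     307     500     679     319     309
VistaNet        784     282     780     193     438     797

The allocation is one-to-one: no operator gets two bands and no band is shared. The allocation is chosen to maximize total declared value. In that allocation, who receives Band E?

Treat this as an assignment problem: match each operator to one band.
Optimal: OrbitCom→Band F ($926M), PeakComm→Band G ($681M), ClearBand→Band E ($596M), AzureWave→Band D ($708M), TerraLink→Band B ($500M), VistaNet→Band A ($797M) — total 926+681+596+708+500+797 = $4208M.
Max-entry greedy (repeatedly take the single best remaining cell) gives $3840M, worse by 368.
Swapping TerraLink↔PeakComm (TerraLink→Band G $307M, PeakComm→Band B $448M) loses 426.
ClearBand's own top band is Band G ($650M), but forcing ClearBand→Band G and reassigning the rest optimally gives only $4143M — worse by 65.

ClearBand receives Band E.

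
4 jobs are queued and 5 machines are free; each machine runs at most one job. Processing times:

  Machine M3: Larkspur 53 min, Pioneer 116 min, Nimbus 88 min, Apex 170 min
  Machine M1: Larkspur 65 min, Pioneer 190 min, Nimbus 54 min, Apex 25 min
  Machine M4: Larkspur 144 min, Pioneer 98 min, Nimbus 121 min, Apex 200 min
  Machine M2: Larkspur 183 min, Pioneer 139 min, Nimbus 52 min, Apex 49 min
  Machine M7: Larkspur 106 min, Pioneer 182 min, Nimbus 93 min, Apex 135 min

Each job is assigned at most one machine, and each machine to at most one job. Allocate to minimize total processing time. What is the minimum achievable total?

Min total: 228 min

Treat this as an assignment problem: match each job to one machine.
Optimal: Larkspur→Machine M3 (53 min), Pioneer→Machine M4 (98 min), Nimbus→Machine M2 (52 min), Apex→Machine M1 (25 min) — total 53+98+52+25 = 228 min.
Next-best assignment: Larkspur→Machine M3, Pioneer→Machine M4, Nimbus→Machine M1, Apex→Machine M2 = 254 min.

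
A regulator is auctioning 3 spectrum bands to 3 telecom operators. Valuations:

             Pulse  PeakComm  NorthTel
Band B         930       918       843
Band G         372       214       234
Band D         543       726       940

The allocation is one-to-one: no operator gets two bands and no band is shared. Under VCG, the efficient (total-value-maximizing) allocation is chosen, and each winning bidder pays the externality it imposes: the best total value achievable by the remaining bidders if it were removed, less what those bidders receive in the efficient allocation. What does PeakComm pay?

Efficient allocation: Pulse→Band G ($372M), PeakComm→Band B ($918M), NorthTel→Band D ($940M); total welfare W = $2230M.
PeakComm receives Band B at value $918M, so the others get W − 918 = $1312M.
Without PeakComm: best allocation of the remaining 2 bidders over all 3 bands is Pulse→Band B ($930M), NorthTel→Band D ($940M), total $1870M.
VCG payment = (others' best without PeakComm) − (others' welfare with PeakComm) = 1870 − 1312 = $558M.

PeakComm pays $558M.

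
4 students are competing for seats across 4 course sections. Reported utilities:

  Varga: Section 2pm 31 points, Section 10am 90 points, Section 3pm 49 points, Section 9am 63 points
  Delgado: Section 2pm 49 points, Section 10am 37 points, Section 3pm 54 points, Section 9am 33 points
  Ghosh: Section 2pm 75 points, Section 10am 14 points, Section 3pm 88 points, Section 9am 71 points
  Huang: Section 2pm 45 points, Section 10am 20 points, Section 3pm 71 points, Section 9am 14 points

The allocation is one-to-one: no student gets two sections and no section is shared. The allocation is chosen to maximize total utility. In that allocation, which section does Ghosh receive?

Ghosh receives Section 9am.

Optimal: Varga→Section 10am (90 points), Delgado→Section 2pm (49 points), Ghosh→Section 9am (71 points), Huang→Section 3pm (71 points) — total 90+49+71+71 = 281 points.
Max-entry greedy (repeatedly take the single best remaining cell) gives 241 points, worse by 40.
Next-best assignment: Varga→Section 10am, Delgado→Section 9am, Ghosh→Section 2pm, Huang→Section 3pm = 269 points.
Swapping Delgado↔Huang (Delgado→Section 3pm 54 points, Huang→Section 2pm 45 points) loses 21.
Ghosh's own top section is Section 3pm (88 points), but forcing Ghosh→Section 3pm and reassigning the rest optimally gives only 256 points — worse by 25.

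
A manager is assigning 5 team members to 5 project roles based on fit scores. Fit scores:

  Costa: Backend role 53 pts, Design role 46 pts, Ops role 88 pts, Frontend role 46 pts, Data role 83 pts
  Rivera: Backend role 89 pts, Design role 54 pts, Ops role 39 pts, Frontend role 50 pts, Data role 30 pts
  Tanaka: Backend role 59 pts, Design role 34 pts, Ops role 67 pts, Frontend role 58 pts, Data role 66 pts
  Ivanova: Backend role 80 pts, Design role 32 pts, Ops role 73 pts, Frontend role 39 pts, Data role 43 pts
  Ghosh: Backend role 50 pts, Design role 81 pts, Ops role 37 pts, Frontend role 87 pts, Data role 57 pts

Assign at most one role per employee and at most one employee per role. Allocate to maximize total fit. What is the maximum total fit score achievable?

Maximum total: 384 pts

Optimal: Costa→Data role (83 pts), Rivera→Backend role (89 pts), Tanaka→Frontend role (58 pts), Ivanova→Ops role (73 pts), Ghosh→Design role (81 pts) — total 83+89+58+73+81 = 384 pts.
Next-best assignment: Costa→Ops role, Rivera→Design role, Tanaka→Data role, Ivanova→Backend role, Ghosh→Frontend role = 375 pts.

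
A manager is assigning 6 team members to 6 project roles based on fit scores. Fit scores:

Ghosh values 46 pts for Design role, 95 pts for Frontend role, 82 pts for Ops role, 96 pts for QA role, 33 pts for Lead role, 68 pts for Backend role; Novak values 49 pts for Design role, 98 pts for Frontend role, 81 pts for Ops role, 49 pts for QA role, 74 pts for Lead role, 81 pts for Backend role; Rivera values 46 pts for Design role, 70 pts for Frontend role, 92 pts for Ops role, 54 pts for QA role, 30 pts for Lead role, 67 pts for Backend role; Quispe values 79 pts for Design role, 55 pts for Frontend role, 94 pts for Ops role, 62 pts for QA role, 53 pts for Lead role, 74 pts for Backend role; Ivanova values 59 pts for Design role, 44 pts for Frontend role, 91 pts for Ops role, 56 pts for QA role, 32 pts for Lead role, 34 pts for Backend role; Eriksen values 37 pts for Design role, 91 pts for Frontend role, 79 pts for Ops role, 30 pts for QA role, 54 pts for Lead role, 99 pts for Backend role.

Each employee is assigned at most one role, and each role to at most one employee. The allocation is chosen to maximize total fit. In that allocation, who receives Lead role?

Novak receives Lead role.

Optimal: Ghosh→QA role (96 pts), Novak→Lead role (74 pts), Rivera→Frontend role (70 pts), Quispe→Design role (79 pts), Ivanova→Ops role (91 pts), Eriksen→Backend role (99 pts) — total 96+74+70+79+91+99 = 509 pts.
Row-greedy (each employee in turn takes its best remaining role) gives 453 pts, worse by 56.
Every other assignment is strictly worse.
Novak's own top role is Frontend role (98 pts), but forcing Novak→Frontend role and reassigning the rest optimally gives only 497 pts — worse by 12.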